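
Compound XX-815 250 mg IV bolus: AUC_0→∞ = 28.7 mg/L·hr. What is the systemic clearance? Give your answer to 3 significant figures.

CL = Dose_iv / AUC_0→∞
   = 250 / 28.7 = 8.7108 L/hr

CL = 8.71 L/hr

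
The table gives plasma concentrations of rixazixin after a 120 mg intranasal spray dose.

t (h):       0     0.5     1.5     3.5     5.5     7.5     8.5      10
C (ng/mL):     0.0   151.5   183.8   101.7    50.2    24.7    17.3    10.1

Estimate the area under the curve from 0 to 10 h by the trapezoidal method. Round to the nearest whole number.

Trapezoidal AUC_0→10:
  [0→0.5]: (0.0+151.5)/2 × 0.5 = 37.875
  [0.5→1.5]: (151.5+183.8)/2 × 1 = 167.65
  [1.5→3.5]: (183.8+101.7)/2 × 2 = 285.5
  [3.5→5.5]: (101.7+50.2)/2 × 2 = 151.9
  [5.5→7.5]: (50.2+24.7)/2 × 2 = 74.9
  [7.5→8.5]: (24.7+17.3)/2 × 1 = 21.0
  [8.5→10]: (17.3+10.1)/2 × 1.5 = 20.55
  Sum = 759.375 ng/mL·h

AUC = 759 ng/mL·h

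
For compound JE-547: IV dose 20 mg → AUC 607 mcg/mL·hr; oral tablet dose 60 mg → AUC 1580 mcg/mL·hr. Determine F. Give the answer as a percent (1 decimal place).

F = 86.8%

F = (AUC_ev / D_ev) / (AUC_iv / D_iv)
  = (1580/60) / (607/20)
  = 26.3333 / 30.35 = 0.8677
  = 86.77%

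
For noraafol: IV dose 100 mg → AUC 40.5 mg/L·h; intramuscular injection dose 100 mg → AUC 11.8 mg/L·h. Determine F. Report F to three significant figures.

F = 0.291

F = (AUC_ev / D_ev) / (AUC_iv / D_iv)
  = (11.8/100) / (40.5/100)
  = 0.118 / 0.405 = 0.2914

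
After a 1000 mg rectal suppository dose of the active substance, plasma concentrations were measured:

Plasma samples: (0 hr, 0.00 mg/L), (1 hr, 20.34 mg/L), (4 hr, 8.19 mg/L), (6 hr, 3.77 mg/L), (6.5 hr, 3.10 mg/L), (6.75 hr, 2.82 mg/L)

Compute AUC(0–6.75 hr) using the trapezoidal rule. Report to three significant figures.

Trapezoidal AUC_0→6.75:
  [0→1]: (0.00+20.34)/2 × 1 = 10.17
  [1→4]: (20.34+8.19)/2 × 3 = 42.795
  [4→6]: (8.19+3.77)/2 × 2 = 11.96
  [6→6.5]: (3.77+3.10)/2 × 0.5 = 1.7175
  [6.5→6.75]: (3.10+2.82)/2 × 0.25 = 0.74
  Sum = 67.3825 mg/L·hr

AUC = 67.4 mg/L·hr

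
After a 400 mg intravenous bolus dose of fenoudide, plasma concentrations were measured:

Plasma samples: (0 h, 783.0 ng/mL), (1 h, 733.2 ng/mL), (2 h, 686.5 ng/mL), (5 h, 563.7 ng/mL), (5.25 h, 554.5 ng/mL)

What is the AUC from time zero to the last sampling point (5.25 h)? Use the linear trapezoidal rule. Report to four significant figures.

Trapezoidal AUC_0→5.25:
  [0→1]: (783.0+733.2)/2 × 1 = 758.1
  [1→2]: (733.2+686.5)/2 × 1 = 709.85
  [2→5]: (686.5+563.7)/2 × 3 = 1875.3
  [5→5.25]: (563.7+554.5)/2 × 0.25 = 139.775
  Sum = 3483.025 ng/mL·h

AUC = 3483 ng/mL·h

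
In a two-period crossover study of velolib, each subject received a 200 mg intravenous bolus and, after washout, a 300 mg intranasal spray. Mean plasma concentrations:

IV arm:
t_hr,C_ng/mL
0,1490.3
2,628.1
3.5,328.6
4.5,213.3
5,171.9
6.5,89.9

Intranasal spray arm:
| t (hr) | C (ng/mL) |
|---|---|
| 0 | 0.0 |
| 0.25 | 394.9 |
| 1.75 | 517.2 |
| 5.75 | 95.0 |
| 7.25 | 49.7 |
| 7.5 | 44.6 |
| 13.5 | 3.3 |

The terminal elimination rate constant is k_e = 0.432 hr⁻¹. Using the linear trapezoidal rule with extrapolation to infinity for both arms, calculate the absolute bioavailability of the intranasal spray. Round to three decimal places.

Trapezoidal AUC_0→6.5 (IV):
  [0→2]: (1490.3+628.1)/2 × 2 = 2118.4
  [2→3.5]: (628.1+328.6)/2 × 1.5 = 717.525
  [3.5→4.5]: (328.6+213.3)/2 × 1 = 270.95
  [4.5→5]: (213.3+171.9)/2 × 0.5 = 96.3
  [5→6.5]: (171.9+89.9)/2 × 1.5 = 196.35
  Sum = 3399.525 ng/mL·hr
IV tail: 89.9/0.432 = 208.102; AUC_iv,0→∞ = 3399.525 + 208.102 = 3607.627 ng/mL·hr
Trapezoidal AUC_0→13.5 (intranasal spray):
  [0→0.25]: (0.0+394.9)/2 × 0.25 = 49.3625
  [0.25→1.75]: (394.9+517.2)/2 × 1.5 = 684.075
  [1.75→5.75]: (517.2+95.0)/2 × 4 = 1224.4
  [5.75→7.25]: (95.0+49.7)/2 × 1.5 = 108.525
  [7.25→7.5]: (49.7+44.6)/2 × 0.25 = 11.7875
  [7.5→13.5]: (44.6+3.3)/2 × 6 = 143.7
  Sum = 2221.85 ng/mL·hr
intranasal spray tail: 3.3/0.432 = 7.639; AUC_ev,0→∞ = 2221.85 + 7.639 = 2229.489 ng/mL·hr
F = (AUC_ev/D_ev)/(AUC_iv/D_iv) = (2229.489/300)/(3607.627/200) = 7.43163/18.038135 = 0.4120

F = 0.412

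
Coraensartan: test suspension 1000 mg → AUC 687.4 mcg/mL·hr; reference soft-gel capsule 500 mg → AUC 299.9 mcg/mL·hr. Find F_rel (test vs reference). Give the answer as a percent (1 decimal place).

F_rel = (AUC_test/D_test) / (AUC_ref/D_ref)
      = (687.4/1000) / (299.9/500)
      = 0.6874 / 0.5998 = 1.1460 = 114.60%

F_rel = 114.6%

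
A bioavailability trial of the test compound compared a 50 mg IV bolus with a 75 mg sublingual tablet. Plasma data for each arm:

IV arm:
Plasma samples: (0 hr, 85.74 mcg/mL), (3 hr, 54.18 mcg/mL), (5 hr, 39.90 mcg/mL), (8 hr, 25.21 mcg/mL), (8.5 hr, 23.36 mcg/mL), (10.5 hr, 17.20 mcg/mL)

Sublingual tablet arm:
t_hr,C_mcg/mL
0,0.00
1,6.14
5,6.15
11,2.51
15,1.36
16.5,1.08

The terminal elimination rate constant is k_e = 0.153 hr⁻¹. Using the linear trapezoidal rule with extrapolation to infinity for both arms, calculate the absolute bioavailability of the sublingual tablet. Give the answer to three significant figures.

Trapezoidal AUC_0→10.5 (IV):
  [0→3]: (85.74+54.18)/2 × 3 = 209.88
  [3→5]: (54.18+39.90)/2 × 2 = 94.08
  [5→8]: (39.90+25.21)/2 × 3 = 97.665
  [8→8.5]: (25.21+23.36)/2 × 0.5 = 12.1425
  [8.5→10.5]: (23.36+17.20)/2 × 2 = 40.56
  Sum = 454.3275 mcg/mL·hr
IV tail: 17.20/0.153 = 112.418; AUC_iv,0→∞ = 454.3275 + 112.418 = 566.7455 mcg/mL·hr
Trapezoidal AUC_0→16.5 (sublingual tablet):
  [0→1]: (0.00+6.14)/2 × 1 = 3.07
  [1→5]: (6.14+6.15)/2 × 4 = 24.58
  [5→11]: (6.15+2.51)/2 × 6 = 25.98
  [11→15]: (2.51+1.36)/2 × 4 = 7.74
  [15→16.5]: (1.36+1.08)/2 × 1.5 = 1.83
  Sum = 63.2 mcg/mL·hr
sublingual tablet tail: 1.08/0.153 = 7.059; AUC_ev,0→∞ = 63.2 + 7.059 = 70.259 mcg/mL·hr
F = (AUC_ev/D_ev)/(AUC_iv/D_iv) = (70.259/75)/(566.7455/50) = 0.936787/11.33491 = 0.0826

F = 0.0826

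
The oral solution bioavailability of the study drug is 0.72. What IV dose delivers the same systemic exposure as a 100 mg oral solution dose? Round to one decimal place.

D_iv = 72.0 mg

Systemic exposure from an extravascular dose = F × D_ev, so the equivalent IV dose is F × D_ev.
D_iv = F × D_ev = 0.72 × 100 = 72 mg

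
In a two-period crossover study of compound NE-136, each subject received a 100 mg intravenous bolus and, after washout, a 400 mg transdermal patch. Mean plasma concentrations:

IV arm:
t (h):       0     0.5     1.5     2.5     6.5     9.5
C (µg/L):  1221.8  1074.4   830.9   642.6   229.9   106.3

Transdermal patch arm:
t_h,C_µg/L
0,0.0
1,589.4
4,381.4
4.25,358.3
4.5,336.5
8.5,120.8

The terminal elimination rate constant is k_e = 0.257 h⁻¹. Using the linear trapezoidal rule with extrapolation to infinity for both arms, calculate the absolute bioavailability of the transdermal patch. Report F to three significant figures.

Trapezoidal AUC_0→9.5 (IV):
  [0→0.5]: (1221.8+1074.4)/2 × 0.5 = 574.05
  [0.5→1.5]: (1074.4+830.9)/2 × 1 = 952.65
  [1.5→2.5]: (830.9+642.6)/2 × 1 = 736.75
  [2.5→6.5]: (642.6+229.9)/2 × 4 = 1745.0
  [6.5→9.5]: (229.9+106.3)/2 × 3 = 504.3
  Sum = 4512.75 µg/L·h
IV tail: 106.3/0.257 = 413.619; AUC_iv,0→∞ = 4512.75 + 413.619 = 4926.369 µg/L·h
Trapezoidal AUC_0→8.5 (transdermal patch):
  [0→1]: (0.0+589.4)/2 × 1 = 294.7
  [1→4]: (589.4+381.4)/2 × 3 = 1456.2
  [4→4.25]: (381.4+358.3)/2 × 0.25 = 92.4625
  [4.25→4.5]: (358.3+336.5)/2 × 0.25 = 86.85
  [4.5→8.5]: (336.5+120.8)/2 × 4 = 914.6
  Sum = 2844.8125 µg/L·h
transdermal patch tail: 120.8/0.257 = 470.039; AUC_ev,0→∞ = 2844.8125 + 470.039 = 3314.8515 µg/L·h
F = (AUC_ev/D_ev)/(AUC_iv/D_iv) = (3314.8515/400)/(4926.369/100) = 8.28713/49.26369 = 0.1682

F = 0.168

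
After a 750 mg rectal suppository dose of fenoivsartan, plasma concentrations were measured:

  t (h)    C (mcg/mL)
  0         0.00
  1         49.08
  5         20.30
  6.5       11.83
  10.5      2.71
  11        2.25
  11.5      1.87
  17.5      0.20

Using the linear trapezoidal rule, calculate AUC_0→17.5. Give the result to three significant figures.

Trapezoidal AUC_0→17.5:
  [0→1]: (0.00+49.08)/2 × 1 = 24.54
  [1→5]: (49.08+20.30)/2 × 4 = 138.76
  [5→6.5]: (20.30+11.83)/2 × 1.5 = 24.0975
  [6.5→10.5]: (11.83+2.71)/2 × 4 = 29.08
  [10.5→11]: (2.71+2.25)/2 × 0.5 = 1.24
  [11→11.5]: (2.25+1.87)/2 × 0.5 = 1.03
  [11.5→17.5]: (1.87+0.20)/2 × 6 = 6.21
  Sum = 224.9575 mcg/mL·h

AUC = 225 mcg/mL·h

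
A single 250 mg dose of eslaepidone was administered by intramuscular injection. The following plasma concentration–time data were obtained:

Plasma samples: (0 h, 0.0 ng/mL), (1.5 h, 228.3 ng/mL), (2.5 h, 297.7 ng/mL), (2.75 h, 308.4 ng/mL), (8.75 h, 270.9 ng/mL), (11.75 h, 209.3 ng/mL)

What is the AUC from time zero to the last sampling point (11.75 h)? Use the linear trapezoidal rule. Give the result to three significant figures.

Trapezoidal AUC_0→11.75:
  [0→1.5]: (0.0+228.3)/2 × 1.5 = 171.225
  [1.5→2.5]: (228.3+297.7)/2 × 1 = 263.0
  [2.5→2.75]: (297.7+308.4)/2 × 0.25 = 75.7625
  [2.75→8.75]: (308.4+270.9)/2 × 6 = 1737.9
  [8.75→11.75]: (270.9+209.3)/2 × 3 = 720.3
  Sum = 2968.1875 ng/mL·h

AUC = 2970 ng/mL·h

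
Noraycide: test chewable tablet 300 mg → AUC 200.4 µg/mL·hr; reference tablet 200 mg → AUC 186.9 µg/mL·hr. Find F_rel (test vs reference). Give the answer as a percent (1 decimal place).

F_rel = (AUC_test/D_test) / (AUC_ref/D_ref)
      = (200.4/300) / (186.9/200)
      = 0.668 / 0.9345 = 0.7148 = 71.48%

F_rel = 71.5%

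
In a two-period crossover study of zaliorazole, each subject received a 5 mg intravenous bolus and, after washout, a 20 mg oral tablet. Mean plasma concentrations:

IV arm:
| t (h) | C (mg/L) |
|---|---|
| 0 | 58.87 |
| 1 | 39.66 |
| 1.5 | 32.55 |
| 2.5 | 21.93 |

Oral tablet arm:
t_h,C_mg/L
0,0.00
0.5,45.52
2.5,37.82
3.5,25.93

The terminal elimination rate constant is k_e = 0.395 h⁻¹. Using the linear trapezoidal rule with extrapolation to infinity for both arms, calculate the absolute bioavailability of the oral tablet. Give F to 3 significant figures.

Trapezoidal AUC_0→2.5 (IV):
  [0→1]: (58.87+39.66)/2 × 1 = 49.265
  [1→1.5]: (39.66+32.55)/2 × 0.5 = 18.0525
  [1.5→2.5]: (32.55+21.93)/2 × 1 = 27.24
  Sum = 94.5575 mg/L·h
IV tail: 21.93/0.395 = 55.519; AUC_iv,0→∞ = 94.5575 + 55.519 = 150.0765 mg/L·h
Trapezoidal AUC_0→3.5 (oral tablet):
  [0→0.5]: (0.00+45.52)/2 × 0.5 = 11.38
  [0.5→2.5]: (45.52+37.82)/2 × 2 = 83.34
  [2.5→3.5]: (37.82+25.93)/2 × 1 = 31.875
  Sum = 126.595 mg/L·h
oral tablet tail: 25.93/0.395 = 65.646; AUC_ev,0→∞ = 126.595 + 65.646 = 192.241 mg/L·h
F = (AUC_ev/D_ev)/(AUC_iv/D_iv) = (192.241/20)/(150.0765/5) = 9.61205/30.0153 = 0.3202

F = 0.320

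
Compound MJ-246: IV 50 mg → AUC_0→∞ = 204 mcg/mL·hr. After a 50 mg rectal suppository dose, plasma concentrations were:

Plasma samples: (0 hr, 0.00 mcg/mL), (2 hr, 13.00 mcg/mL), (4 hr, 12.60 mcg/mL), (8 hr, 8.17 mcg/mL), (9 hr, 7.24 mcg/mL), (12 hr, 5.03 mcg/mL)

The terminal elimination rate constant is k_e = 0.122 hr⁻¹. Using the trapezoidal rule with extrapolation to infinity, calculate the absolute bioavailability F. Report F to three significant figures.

Trapezoidal AUC_0→12 (rectal suppository):
  [0→2]: (0.00+13.00)/2 × 2 = 13.0
  [2→4]: (13.00+12.60)/2 × 2 = 25.6
  [4→8]: (12.60+8.17)/2 × 4 = 41.54
  [8→9]: (8.17+7.24)/2 × 1 = 7.705
  [9→12]: (7.24+5.03)/2 × 3 = 18.405
  Sum = 106.25 mcg/mL·hr
Tail: C_last/k_e = 5.03/0.122 = 41.230
AUC_0→∞ (rectal suppository) = 106.25 + 41.230 = 147.48 mcg/mL·hr
F = (AUC_ev/D_ev)/(AUC_iv/D_iv) = (147.48/50)/(204/50) = 2.9496/4.08 = 0.7229

F = 0.723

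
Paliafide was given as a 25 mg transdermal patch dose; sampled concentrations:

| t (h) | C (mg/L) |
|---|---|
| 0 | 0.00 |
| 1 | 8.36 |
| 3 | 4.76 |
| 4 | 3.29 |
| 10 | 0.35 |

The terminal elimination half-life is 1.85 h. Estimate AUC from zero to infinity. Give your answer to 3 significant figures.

AUC = 33.2 mg/L·h

Trapezoidal AUC_0→10:
  [0→1]: (0.00+8.36)/2 × 1 = 4.18
  [1→3]: (8.36+4.76)/2 × 2 = 13.12
  [3→4]: (4.76+3.29)/2 × 1 = 4.025
  [4→10]: (3.29+0.35)/2 × 6 = 10.92
  Sum = 32.245 mg/L·h
k_e = ln2 / t½ = 0.693147 / 1.85 = 0.3747 h^-1
Extrapolated tail: C_last / k_e = 0.35 / 0.3747 = 0.934
AUC_0→∞ = 32.245 + 0.934 = 33.179 mg/L·h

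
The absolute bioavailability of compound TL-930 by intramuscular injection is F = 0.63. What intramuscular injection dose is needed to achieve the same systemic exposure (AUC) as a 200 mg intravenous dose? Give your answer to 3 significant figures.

D_intramuscular = 317 mg

For equal systemic exposure: F × D_ev = D_iv
D_ev = D_iv / F = 200 / 0.63 = 317.46 mg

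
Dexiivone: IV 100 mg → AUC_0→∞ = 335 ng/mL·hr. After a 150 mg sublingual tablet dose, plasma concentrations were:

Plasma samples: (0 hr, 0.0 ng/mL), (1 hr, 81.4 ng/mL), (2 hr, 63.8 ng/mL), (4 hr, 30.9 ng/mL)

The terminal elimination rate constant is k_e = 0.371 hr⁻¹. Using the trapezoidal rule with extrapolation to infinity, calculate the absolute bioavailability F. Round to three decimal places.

Trapezoidal AUC_0→4 (sublingual tablet):
  [0→1]: (0.0+81.4)/2 × 1 = 40.7
  [1→2]: (81.4+63.8)/2 × 1 = 72.6
  [2→4]: (63.8+30.9)/2 × 2 = 94.7
  Sum = 208.0 ng/mL·hr
Tail: C_last/k_e = 30.9/0.371 = 83.288
AUC_0→∞ (sublingual tablet) = 208.0 + 83.288 = 291.288 ng/mL·hr
F = (AUC_ev/D_ev)/(AUC_iv/D_iv) = (291.288/150)/(335/100) = 1.94192/3.35 = 0.5797

F = 0.580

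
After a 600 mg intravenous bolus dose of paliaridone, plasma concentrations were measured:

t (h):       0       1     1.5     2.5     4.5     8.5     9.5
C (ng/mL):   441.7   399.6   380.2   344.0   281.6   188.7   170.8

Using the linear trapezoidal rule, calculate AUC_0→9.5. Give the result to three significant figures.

Trapezoidal AUC_0→9.5:
  [0→1]: (441.7+399.6)/2 × 1 = 420.65
  [1→1.5]: (399.6+380.2)/2 × 0.5 = 194.95
  [1.5→2.5]: (380.2+344.0)/2 × 1 = 362.1
  [2.5→4.5]: (344.0+281.6)/2 × 2 = 625.6
  [4.5→8.5]: (281.6+188.7)/2 × 4 = 940.6
  [8.5→9.5]: (188.7+170.8)/2 × 1 = 179.75
  Sum = 2723.65 ng/mL·h

AUC = 2720 ng/mL·h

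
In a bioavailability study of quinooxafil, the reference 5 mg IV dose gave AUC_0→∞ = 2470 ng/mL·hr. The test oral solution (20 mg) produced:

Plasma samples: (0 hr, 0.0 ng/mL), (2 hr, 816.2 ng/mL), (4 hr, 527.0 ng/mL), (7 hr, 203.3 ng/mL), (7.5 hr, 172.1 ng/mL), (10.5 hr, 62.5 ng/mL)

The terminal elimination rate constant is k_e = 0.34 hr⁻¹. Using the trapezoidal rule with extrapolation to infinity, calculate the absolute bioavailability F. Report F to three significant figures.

F = 0.393

Trapezoidal AUC_0→10.5 (oral solution):
  [0→2]: (0.0+816.2)/2 × 2 = 816.2
  [2→4]: (816.2+527.0)/2 × 2 = 1343.2
  [4→7]: (527.0+203.3)/2 × 3 = 1095.45
  [7→7.5]: (203.3+172.1)/2 × 0.5 = 93.85
  [7.5→10.5]: (172.1+62.5)/2 × 3 = 351.9
  Sum = 3700.6 ng/mL·hr
Tail: C_last/k_e = 62.5/0.34 = 183.824
AUC_0→∞ (oral solution) = 3700.6 + 183.824 = 3884.424 ng/mL·hr
F = (AUC_ev/D_ev)/(AUC_iv/D_iv) = (3884.424/20)/(2470/5) = 194.2212/494 = 0.3932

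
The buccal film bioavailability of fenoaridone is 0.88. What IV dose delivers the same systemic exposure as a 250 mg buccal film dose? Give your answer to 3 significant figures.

Systemic exposure from an extravascular dose = F × D_ev, so the equivalent IV dose is F × D_ev.
D_iv = F × D_ev = 0.88 × 250 = 220 mg

D_iv = 220 mg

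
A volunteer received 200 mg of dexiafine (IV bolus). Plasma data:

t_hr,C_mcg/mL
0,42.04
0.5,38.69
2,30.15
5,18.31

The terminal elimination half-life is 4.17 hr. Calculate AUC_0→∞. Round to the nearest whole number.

Trapezoidal AUC_0→5:
  [0→0.5]: (42.04+38.69)/2 × 0.5 = 20.1825
  [0.5→2]: (38.69+30.15)/2 × 1.5 = 51.63
  [2→5]: (30.15+18.31)/2 × 3 = 72.69
  Sum = 144.5025 mcg/mL·hr
k_e = ln2 / t½ = 0.693147 / 4.17 = 0.1662 hr^-1
Extrapolated tail: C_last / k_e = 18.31 / 0.1662 = 110.168
AUC_0→∞ = 144.5025 + 110.168 = 254.6705 mcg/mL·hr

AUC = 255 mcg/mL·hr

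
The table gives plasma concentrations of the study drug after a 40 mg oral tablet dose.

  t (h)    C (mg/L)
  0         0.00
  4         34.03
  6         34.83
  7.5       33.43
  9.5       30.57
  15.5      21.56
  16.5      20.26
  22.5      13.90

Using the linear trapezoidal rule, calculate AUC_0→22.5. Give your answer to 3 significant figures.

Trapezoidal AUC_0→22.5:
  [0→4]: (0.00+34.03)/2 × 4 = 68.06
  [4→6]: (34.03+34.83)/2 × 2 = 68.86
  [6→7.5]: (34.83+33.43)/2 × 1.5 = 51.195
  [7.5→9.5]: (33.43+30.57)/2 × 2 = 64.0
  [9.5→15.5]: (30.57+21.56)/2 × 6 = 156.39
  [15.5→16.5]: (21.56+20.26)/2 × 1 = 20.91
  [16.5→22.5]: (20.26+13.90)/2 × 6 = 102.48
  Sum = 531.895 mg/L·h

AUC = 532 mg/L·h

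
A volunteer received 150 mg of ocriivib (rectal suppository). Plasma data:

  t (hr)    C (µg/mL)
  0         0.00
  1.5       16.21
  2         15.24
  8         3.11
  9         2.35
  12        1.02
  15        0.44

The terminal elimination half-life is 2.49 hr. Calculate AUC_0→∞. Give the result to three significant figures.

AUC = 86.6 µg/mL·hr

Trapezoidal AUC_0→15:
  [0→1.5]: (0.00+16.21)/2 × 1.5 = 12.1575
  [1.5→2]: (16.21+15.24)/2 × 0.5 = 7.8625
  [2→8]: (15.24+3.11)/2 × 6 = 55.05
  [8→9]: (3.11+2.35)/2 × 1 = 2.73
  [9→12]: (2.35+1.02)/2 × 3 = 5.055
  [12→15]: (1.02+0.44)/2 × 3 = 2.19
  Sum = 85.045 µg/mL·hr
k_e = ln2 / t½ = 0.693147 / 2.49 = 0.2784 hr^-1
Extrapolated tail: C_last / k_e = 0.44 / 0.2784 = 1.580
AUC_0→∞ = 85.045 + 1.580 = 86.625 µg/mL·hr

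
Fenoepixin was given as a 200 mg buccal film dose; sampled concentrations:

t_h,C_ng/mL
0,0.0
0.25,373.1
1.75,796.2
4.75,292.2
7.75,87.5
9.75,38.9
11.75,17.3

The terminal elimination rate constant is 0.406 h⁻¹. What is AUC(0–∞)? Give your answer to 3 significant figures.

AUC = 3350 ng/mL·h

Trapezoidal AUC_0→11.75:
  [0→0.25]: (0.0+373.1)/2 × 0.25 = 46.6375
  [0.25→1.75]: (373.1+796.2)/2 × 1.5 = 876.975
  [1.75→4.75]: (796.2+292.2)/2 × 3 = 1632.6
  [4.75→7.75]: (292.2+87.5)/2 × 3 = 569.55
  [7.75→9.75]: (87.5+38.9)/2 × 2 = 126.4
  [9.75→11.75]: (38.9+17.3)/2 × 2 = 56.2
  Sum = 3308.3625 ng/mL·h
Extrapolated tail: C_last / k_e = 17.3 / 0.406 = 42.611
AUC_0→∞ = 3308.3625 + 42.611 = 3350.9735 ng/mL·h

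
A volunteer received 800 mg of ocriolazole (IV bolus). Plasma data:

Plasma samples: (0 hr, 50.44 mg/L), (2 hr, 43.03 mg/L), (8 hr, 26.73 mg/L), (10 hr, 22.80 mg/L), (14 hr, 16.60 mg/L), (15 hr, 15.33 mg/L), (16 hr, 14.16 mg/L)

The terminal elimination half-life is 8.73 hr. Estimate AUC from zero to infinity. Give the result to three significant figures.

Trapezoidal AUC_0→16:
  [0→2]: (50.44+43.03)/2 × 2 = 93.47
  [2→8]: (43.03+26.73)/2 × 6 = 209.28
  [8→10]: (26.73+22.80)/2 × 2 = 49.53
  [10→14]: (22.80+16.60)/2 × 4 = 78.8
  [14→15]: (16.60+15.33)/2 × 1 = 15.965
  [15→16]: (15.33+14.16)/2 × 1 = 14.745
  Sum = 461.79 mg/L·hr
k_e = ln2 / t½ = 0.693147 / 8.73 = 0.0794 hr^-1
Extrapolated tail: C_last / k_e = 14.16 / 0.0794 = 178.338
AUC_0→∞ = 461.79 + 178.338 = 640.128 mg/L·hr

AUC = 640 mg/L·hr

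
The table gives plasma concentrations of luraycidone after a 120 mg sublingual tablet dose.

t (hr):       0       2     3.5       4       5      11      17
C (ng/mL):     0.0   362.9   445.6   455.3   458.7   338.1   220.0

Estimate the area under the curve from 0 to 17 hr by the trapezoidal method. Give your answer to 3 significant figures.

Trapezoidal AUC_0→17:
  [0→2]: (0.0+362.9)/2 × 2 = 362.9
  [2→3.5]: (362.9+445.6)/2 × 1.5 = 606.375
  [3.5→4]: (445.6+455.3)/2 × 0.5 = 225.225
  [4→5]: (455.3+458.7)/2 × 1 = 457.0
  [5→11]: (458.7+338.1)/2 × 6 = 2390.4
  [11→17]: (338.1+220.0)/2 × 6 = 1674.3
  Sum = 5716.2 ng/mL·hr

AUC = 5720 ng/mL·hr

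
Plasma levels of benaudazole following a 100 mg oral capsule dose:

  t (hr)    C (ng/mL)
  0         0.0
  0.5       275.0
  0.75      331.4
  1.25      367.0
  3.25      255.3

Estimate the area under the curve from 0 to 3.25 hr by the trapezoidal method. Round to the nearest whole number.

Trapezoidal AUC_0→3.25:
  [0→0.5]: (0.0+275.0)/2 × 0.5 = 68.75
  [0.5→0.75]: (275.0+331.4)/2 × 0.25 = 75.8
  [0.75→1.25]: (331.4+367.0)/2 × 0.5 = 174.6
  [1.25→3.25]: (367.0+255.3)/2 × 2 = 622.3
  Sum = 941.45 ng/mL·hr

AUC = 941 ng/mL·hr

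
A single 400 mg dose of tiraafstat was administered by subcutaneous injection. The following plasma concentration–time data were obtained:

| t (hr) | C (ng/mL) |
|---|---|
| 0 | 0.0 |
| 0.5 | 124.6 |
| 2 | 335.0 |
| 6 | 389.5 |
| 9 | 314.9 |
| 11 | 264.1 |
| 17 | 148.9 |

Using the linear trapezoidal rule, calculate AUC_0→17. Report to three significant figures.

Trapezoidal AUC_0→17:
  [0→0.5]: (0.0+124.6)/2 × 0.5 = 31.15
  [0.5→2]: (124.6+335.0)/2 × 1.5 = 344.7
  [2→6]: (335.0+389.5)/2 × 4 = 1449.0
  [6→9]: (389.5+314.9)/2 × 3 = 1056.6
  [9→11]: (314.9+264.1)/2 × 2 = 579.0
  [11→17]: (264.1+148.9)/2 × 6 = 1239.0
  Sum = 4699.45 ng/mL·hr

AUC = 4700 ng/mL·hr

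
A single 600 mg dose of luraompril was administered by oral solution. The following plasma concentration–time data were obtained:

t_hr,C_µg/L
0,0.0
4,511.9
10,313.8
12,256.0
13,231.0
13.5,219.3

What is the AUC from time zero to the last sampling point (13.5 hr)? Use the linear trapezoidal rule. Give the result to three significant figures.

Trapezoidal AUC_0→13.5:
  [0→4]: (0.0+511.9)/2 × 4 = 1023.8
  [4→10]: (511.9+313.8)/2 × 6 = 2477.1
  [10→12]: (313.8+256.0)/2 × 2 = 569.8
  [12→13]: (256.0+231.0)/2 × 1 = 243.5
  [13→13.5]: (231.0+219.3)/2 × 0.5 = 112.575
  Sum = 4426.775 µg/L·hr

AUC = 4430 µg/L·hr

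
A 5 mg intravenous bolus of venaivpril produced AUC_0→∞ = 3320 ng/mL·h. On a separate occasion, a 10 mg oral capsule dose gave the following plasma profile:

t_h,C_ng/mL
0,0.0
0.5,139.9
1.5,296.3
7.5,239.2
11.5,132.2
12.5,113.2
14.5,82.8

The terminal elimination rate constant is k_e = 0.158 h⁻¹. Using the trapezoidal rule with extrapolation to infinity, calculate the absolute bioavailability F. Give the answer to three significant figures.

F = 0.519

Trapezoidal AUC_0→14.5 (oral capsule):
  [0→0.5]: (0.0+139.9)/2 × 0.5 = 34.975
  [0.5→1.5]: (139.9+296.3)/2 × 1 = 218.1
  [1.5→7.5]: (296.3+239.2)/2 × 6 = 1606.5
  [7.5→11.5]: (239.2+132.2)/2 × 4 = 742.8
  [11.5→12.5]: (132.2+113.2)/2 × 1 = 122.7
  [12.5→14.5]: (113.2+82.8)/2 × 2 = 196.0
  Sum = 2921.075 ng/mL·h
Tail: C_last/k_e = 82.8/0.158 = 524.051
AUC_0→∞ (oral capsule) = 2921.075 + 524.051 = 3445.126 ng/mL·h
F = (AUC_ev/D_ev)/(AUC_iv/D_iv) = (3445.126/10)/(3320/5) = 344.5126/664 = 0.5188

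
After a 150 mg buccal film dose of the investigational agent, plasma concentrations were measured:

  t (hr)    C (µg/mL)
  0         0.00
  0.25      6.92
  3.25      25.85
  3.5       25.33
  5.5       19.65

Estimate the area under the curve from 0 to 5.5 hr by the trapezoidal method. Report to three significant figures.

Trapezoidal AUC_0→5.5:
  [0→0.25]: (0.00+6.92)/2 × 0.25 = 0.865
  [0.25→3.25]: (6.92+25.85)/2 × 3 = 49.155
  [3.25→3.5]: (25.85+25.33)/2 × 0.25 = 6.3975
  [3.5→5.5]: (25.33+19.65)/2 × 2 = 44.98
  Sum = 101.3975 µg/mL·hr

AUC = 101 µg/mL·hr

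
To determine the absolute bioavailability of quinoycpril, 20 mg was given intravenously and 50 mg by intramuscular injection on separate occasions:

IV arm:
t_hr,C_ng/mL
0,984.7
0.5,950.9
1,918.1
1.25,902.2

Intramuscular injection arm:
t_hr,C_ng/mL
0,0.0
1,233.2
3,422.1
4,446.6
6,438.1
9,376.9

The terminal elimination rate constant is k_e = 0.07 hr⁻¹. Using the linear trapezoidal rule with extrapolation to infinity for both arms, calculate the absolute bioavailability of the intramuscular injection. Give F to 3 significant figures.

F = 0.247

Trapezoidal AUC_0→1.25 (IV):
  [0→0.5]: (984.7+950.9)/2 × 0.5 = 483.9
  [0.5→1]: (950.9+918.1)/2 × 0.5 = 467.25
  [1→1.25]: (918.1+902.2)/2 × 0.25 = 227.5375
  Sum = 1178.6875 ng/mL·hr
IV tail: 902.2/0.07 = 12888.571; AUC_iv,0→∞ = 1178.6875 + 12888.571 = 14067.2585 ng/mL·hr
Trapezoidal AUC_0→9 (intramuscular injection):
  [0→1]: (0.0+233.2)/2 × 1 = 116.6
  [1→3]: (233.2+422.1)/2 × 2 = 655.3
  [3→4]: (422.1+446.6)/2 × 1 = 434.35
  [4→6]: (446.6+438.1)/2 × 2 = 884.7
  [6→9]: (438.1+376.9)/2 × 3 = 1222.5
  Sum = 3313.45 ng/mL·hr
intramuscular injection tail: 376.9/0.07 = 5384.286; AUC_ev,0→∞ = 3313.45 + 5384.286 = 8697.736 ng/mL·hr
F = (AUC_ev/D_ev)/(AUC_iv/D_iv) = (8697.736/50)/(14067.2585/20) = 173.95472/703.363 = 0.2473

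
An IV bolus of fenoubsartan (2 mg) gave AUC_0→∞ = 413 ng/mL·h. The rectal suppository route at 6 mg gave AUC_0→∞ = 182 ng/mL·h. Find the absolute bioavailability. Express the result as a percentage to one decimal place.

F = (AUC_ev / D_ev) / (AUC_iv / D_iv)
  = (182/6) / (413/2)
  = 30.3333 / 206.5 = 0.1469
  = 14.69%

F = 14.7%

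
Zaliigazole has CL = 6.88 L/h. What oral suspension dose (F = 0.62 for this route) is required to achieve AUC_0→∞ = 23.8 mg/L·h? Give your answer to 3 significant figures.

Dose = CL × AUC_0→∞ / F
     = 6.88 × 23.8 / 0.62 = 264.103 mg

Dose = 264 mg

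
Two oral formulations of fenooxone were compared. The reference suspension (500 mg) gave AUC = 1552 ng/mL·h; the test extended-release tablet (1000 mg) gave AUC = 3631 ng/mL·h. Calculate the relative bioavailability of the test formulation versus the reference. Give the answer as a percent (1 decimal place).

F_rel = (AUC_test/D_test) / (AUC_ref/D_ref)
      = (3631/1000) / (1552/500)
      = 3.631 / 3.104 = 1.1698 = 116.98%

F_rel = 117.0%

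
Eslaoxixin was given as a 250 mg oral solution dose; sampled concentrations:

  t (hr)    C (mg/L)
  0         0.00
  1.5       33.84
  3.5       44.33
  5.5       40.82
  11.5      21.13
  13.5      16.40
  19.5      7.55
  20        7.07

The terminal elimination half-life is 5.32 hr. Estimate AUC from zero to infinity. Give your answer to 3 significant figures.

Trapezoidal AUC_0→20:
  [0→1.5]: (0.00+33.84)/2 × 1.5 = 25.38
  [1.5→3.5]: (33.84+44.33)/2 × 2 = 78.17
  [3.5→5.5]: (44.33+40.82)/2 × 2 = 85.15
  [5.5→11.5]: (40.82+21.13)/2 × 6 = 185.85
  [11.5→13.5]: (21.13+16.40)/2 × 2 = 37.53
  [13.5→19.5]: (16.40+7.55)/2 × 6 = 71.85
  [19.5→20]: (7.55+7.07)/2 × 0.5 = 3.655
  Sum = 487.585 mg/L·hr
k_e = ln2 / t½ = 0.693147 / 5.32 = 0.1303 hr^-1
Extrapolated tail: C_last / k_e = 7.07 / 0.1303 = 54.259
AUC_0→∞ = 487.585 + 54.259 = 541.844 mg/L·hr

AUC = 542 mg/L·hr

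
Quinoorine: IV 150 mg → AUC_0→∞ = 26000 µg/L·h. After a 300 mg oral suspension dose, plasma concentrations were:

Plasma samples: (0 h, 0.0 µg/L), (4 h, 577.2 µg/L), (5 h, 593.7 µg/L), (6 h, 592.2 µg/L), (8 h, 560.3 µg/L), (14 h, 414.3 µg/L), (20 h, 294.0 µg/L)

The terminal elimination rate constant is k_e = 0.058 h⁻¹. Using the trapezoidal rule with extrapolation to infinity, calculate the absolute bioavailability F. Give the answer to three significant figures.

Trapezoidal AUC_0→20 (oral suspension):
  [0→4]: (0.0+577.2)/2 × 4 = 1154.4
  [4→5]: (577.2+593.7)/2 × 1 = 585.45
  [5→6]: (593.7+592.2)/2 × 1 = 592.95
  [6→8]: (592.2+560.3)/2 × 2 = 1152.5
  [8→14]: (560.3+414.3)/2 × 6 = 2923.8
  [14→20]: (414.3+294.0)/2 × 6 = 2124.9
  Sum = 8534.0 µg/L·h
Tail: C_last/k_e = 294.0/0.058 = 5068.966
AUC_0→∞ (oral suspension) = 8534.0 + 5068.966 = 13602.966 µg/L·h
F = (AUC_ev/D_ev)/(AUC_iv/D_iv) = (13602.966/300)/(26000/150) = 45.34322/173.333 = 0.2616

F = 0.262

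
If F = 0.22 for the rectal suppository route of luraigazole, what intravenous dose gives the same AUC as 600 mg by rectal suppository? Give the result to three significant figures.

D_iv = 132 mg

Systemic exposure from an extravascular dose = F × D_ev, so the equivalent IV dose is F × D_ev.
D_iv = F × D_ev = 0.22 × 600 = 132 mg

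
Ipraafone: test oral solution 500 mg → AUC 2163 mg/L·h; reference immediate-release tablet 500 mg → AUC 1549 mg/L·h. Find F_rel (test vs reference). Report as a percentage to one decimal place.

F_rel = 139.6%

F_rel = (AUC_test/D_test) / (AUC_ref/D_ref)
      = (2163/500) / (1549/500)
      = 4.326 / 3.098 = 1.3964 = 139.64%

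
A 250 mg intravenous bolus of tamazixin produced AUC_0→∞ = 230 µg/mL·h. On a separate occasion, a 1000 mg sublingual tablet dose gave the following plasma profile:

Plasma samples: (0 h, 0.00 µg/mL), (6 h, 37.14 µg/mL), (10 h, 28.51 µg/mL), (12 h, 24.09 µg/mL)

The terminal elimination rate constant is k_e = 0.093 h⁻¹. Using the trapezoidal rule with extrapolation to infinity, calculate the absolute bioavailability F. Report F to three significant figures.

F = 0.603

Trapezoidal AUC_0→12 (sublingual tablet):
  [0→6]: (0.00+37.14)/2 × 6 = 111.42
  [6→10]: (37.14+28.51)/2 × 4 = 131.3
  [10→12]: (28.51+24.09)/2 × 2 = 52.6
  Sum = 295.32 µg/mL·h
Tail: C_last/k_e = 24.09/0.093 = 259.032
AUC_0→∞ (sublingual tablet) = 295.32 + 259.032 = 554.352 µg/mL·h
F = (AUC_ev/D_ev)/(AUC_iv/D_iv) = (554.352/1000)/(230/250) = 0.554352/0.92 = 0.6026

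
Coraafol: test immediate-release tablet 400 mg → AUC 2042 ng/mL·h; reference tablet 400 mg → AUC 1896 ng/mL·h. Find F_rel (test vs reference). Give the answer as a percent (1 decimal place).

F_rel = 107.7%

F_rel = (AUC_test/D_test) / (AUC_ref/D_ref)
      = (2042/400) / (1896/400)
      = 5.105 / 4.74 = 1.0770 = 107.70%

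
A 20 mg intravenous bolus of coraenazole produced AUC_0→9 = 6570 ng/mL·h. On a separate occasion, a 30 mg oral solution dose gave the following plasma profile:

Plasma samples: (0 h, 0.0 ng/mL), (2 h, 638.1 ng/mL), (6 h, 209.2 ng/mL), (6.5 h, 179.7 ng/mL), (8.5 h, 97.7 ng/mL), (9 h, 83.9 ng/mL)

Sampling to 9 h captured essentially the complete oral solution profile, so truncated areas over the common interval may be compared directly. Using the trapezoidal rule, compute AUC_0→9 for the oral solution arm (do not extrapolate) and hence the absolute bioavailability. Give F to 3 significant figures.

F = 0.279

Trapezoidal AUC_0→9 (oral solution):
  [0→2]: (0.0+638.1)/2 × 2 = 638.1
  [2→6]: (638.1+209.2)/2 × 4 = 1694.6
  [6→6.5]: (209.2+179.7)/2 × 0.5 = 97.225
  [6.5→8.5]: (179.7+97.7)/2 × 2 = 277.4
  [8.5→9]: (97.7+83.9)/2 × 0.5 = 45.4
  Sum = 2752.725 ng/mL·h
F = (AUC_ev/D_ev)/(AUC_iv/D_iv) = (2752.725/30)/(6570/20) = 91.7575/328.5 = 0.2793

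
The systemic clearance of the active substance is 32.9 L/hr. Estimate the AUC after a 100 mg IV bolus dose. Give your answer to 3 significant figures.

AUC = 3.04 mg/L·hr

AUC_0→∞ = Dose_iv / CL
        = 100 / 32.9 = 3.03951 mg/L·hr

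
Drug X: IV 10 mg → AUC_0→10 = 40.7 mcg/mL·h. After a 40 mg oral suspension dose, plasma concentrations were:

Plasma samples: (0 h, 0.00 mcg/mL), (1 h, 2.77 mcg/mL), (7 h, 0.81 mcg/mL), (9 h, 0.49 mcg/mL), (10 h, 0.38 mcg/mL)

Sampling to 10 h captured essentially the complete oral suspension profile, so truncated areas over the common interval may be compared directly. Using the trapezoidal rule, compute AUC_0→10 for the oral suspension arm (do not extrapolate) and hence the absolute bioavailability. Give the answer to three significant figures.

Trapezoidal AUC_0→10 (oral suspension):
  [0→1]: (0.00+2.77)/2 × 1 = 1.385
  [1→7]: (2.77+0.81)/2 × 6 = 10.74
  [7→9]: (0.81+0.49)/2 × 2 = 1.3
  [9→10]: (0.49+0.38)/2 × 1 = 0.435
  Sum = 13.86 mcg/mL·h
F = (AUC_ev/D_ev)/(AUC_iv/D_iv) = (13.86/40)/(40.7/10) = 0.3465/4.07 = 0.0851

F = 0.0851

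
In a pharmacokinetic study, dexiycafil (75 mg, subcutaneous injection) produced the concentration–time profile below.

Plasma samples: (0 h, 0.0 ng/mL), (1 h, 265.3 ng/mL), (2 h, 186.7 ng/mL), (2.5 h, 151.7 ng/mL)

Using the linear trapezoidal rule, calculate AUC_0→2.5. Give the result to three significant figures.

Trapezoidal AUC_0→2.5:
  [0→1]: (0.0+265.3)/2 × 1 = 132.65
  [1→2]: (265.3+186.7)/2 × 1 = 226.0
  [2→2.5]: (186.7+151.7)/2 × 0.5 = 84.6
  Sum = 443.25 ng/mL·h

AUC = 443 ng/mL·h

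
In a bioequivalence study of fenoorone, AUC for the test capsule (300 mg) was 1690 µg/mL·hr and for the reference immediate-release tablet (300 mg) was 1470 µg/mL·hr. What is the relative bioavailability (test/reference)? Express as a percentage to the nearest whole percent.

F_rel = (AUC_test/D_test) / (AUC_ref/D_ref)
      = (1690/300) / (1470/300)
      = 5.63333 / 4.9 = 1.1497 = 114.97%

F_rel = 115%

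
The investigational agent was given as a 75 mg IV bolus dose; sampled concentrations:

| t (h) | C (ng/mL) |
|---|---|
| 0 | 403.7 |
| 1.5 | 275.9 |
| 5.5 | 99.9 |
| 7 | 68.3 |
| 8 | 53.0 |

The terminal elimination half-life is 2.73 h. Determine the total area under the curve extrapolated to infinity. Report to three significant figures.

Trapezoidal AUC_0→8:
  [0→1.5]: (403.7+275.9)/2 × 1.5 = 509.7
  [1.5→5.5]: (275.9+99.9)/2 × 4 = 751.6
  [5.5→7]: (99.9+68.3)/2 × 1.5 = 126.15
  [7→8]: (68.3+53.0)/2 × 1 = 60.65
  Sum = 1448.1 ng/mL·h
k_e = ln2 / t½ = 0.693147 / 2.73 = 0.2539 h^-1
Extrapolated tail: C_last / k_e = 53.0 / 0.2539 = 208.744
AUC_0→∞ = 1448.1 + 208.744 = 1656.844 ng/mL·h

AUC = 1660 ng/mL·h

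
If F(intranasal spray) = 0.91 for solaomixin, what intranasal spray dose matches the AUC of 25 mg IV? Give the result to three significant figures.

D_intranasal = 27.5 mg

For equal systemic exposure: F × D_ev = D_iv
D_ev = D_iv / F = 25 / 0.91 = 27.4725 mg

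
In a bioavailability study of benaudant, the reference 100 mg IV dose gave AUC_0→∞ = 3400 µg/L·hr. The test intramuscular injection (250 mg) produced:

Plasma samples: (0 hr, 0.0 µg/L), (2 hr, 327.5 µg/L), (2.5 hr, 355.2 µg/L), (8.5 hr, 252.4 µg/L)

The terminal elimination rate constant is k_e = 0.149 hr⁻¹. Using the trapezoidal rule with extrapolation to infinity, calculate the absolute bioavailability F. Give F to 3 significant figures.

F = 0.472

Trapezoidal AUC_0→8.5 (intramuscular injection):
  [0→2]: (0.0+327.5)/2 × 2 = 327.5
  [2→2.5]: (327.5+355.2)/2 × 0.5 = 170.675
  [2.5→8.5]: (355.2+252.4)/2 × 6 = 1822.8
  Sum = 2320.975 µg/L·hr
Tail: C_last/k_e = 252.4/0.149 = 1693.960
AUC_0→∞ (intramuscular injection) = 2320.975 + 1693.960 = 4014.935 µg/L·hr
F = (AUC_ev/D_ev)/(AUC_iv/D_iv) = (4014.935/250)/(3400/100) = 16.05974/34 = 0.4723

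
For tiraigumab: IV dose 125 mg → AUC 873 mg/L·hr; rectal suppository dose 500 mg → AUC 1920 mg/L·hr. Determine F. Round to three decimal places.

F = (AUC_ev / D_ev) / (AUC_iv / D_iv)
  = (1920/500) / (873/125)
  = 3.84 / 6.984 = 0.5498

F = 0.550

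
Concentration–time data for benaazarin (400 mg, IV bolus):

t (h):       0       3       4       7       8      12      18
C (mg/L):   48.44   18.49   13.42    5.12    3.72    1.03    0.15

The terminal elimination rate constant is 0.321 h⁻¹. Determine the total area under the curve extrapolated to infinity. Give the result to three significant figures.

AUC = 162 mg/L·h

Trapezoidal AUC_0→18:
  [0→3]: (48.44+18.49)/2 × 3 = 100.395
  [3→4]: (18.49+13.42)/2 × 1 = 15.955
  [4→7]: (13.42+5.12)/2 × 3 = 27.81
  [7→8]: (5.12+3.72)/2 × 1 = 4.42
  [8→12]: (3.72+1.03)/2 × 4 = 9.5
  [12→18]: (1.03+0.15)/2 × 6 = 3.54
  Sum = 161.62 mg/L·h
Extrapolated tail: C_last / k_e = 0.15 / 0.321 = 0.467
AUC_0→∞ = 161.62 + 0.467 = 162.087 mg/L·h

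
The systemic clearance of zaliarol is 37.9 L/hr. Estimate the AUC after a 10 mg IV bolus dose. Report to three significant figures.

AUC_0→∞ = Dose_iv / CL
        = 10 / 37.9 = 0.263852 mg/L·hr

AUC = 0.264 mg/L·hr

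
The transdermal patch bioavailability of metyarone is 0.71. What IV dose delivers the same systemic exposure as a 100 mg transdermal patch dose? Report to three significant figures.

D_iv = 71.0 mg

Systemic exposure from an extravascular dose = F × D_ev, so the equivalent IV dose is F × D_ev.
D_iv = F × D_ev = 0.71 × 100 = 71 mg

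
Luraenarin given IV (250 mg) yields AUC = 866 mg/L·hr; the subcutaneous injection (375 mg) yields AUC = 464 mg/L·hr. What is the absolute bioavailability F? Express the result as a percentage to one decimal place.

F = (AUC_ev / D_ev) / (AUC_iv / D_iv)
  = (464/375) / (866/250)
  = 1.23733 / 3.464 = 0.3572
  = 35.72%

F = 35.7%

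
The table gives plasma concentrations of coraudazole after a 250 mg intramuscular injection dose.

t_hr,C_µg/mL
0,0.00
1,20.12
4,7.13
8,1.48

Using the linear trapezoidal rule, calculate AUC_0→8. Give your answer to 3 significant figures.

AUC = 68.2 µg/mL·hr

Trapezoidal AUC_0→8:
  [0→1]: (0.00+20.12)/2 × 1 = 10.06
  [1→4]: (20.12+7.13)/2 × 3 = 40.875
  [4→8]: (7.13+1.48)/2 × 4 = 17.22
  Sum = 68.155 µg/mL·hr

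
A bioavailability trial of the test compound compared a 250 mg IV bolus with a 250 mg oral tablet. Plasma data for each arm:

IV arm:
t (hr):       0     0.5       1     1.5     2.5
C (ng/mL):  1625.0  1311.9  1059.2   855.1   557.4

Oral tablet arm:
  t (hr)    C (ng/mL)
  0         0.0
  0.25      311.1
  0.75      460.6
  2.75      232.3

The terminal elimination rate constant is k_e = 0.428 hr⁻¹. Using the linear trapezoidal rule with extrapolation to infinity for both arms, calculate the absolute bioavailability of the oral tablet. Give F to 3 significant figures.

Trapezoidal AUC_0→2.5 (IV):
  [0→0.5]: (1625.0+1311.9)/2 × 0.5 = 734.225
  [0.5→1]: (1311.9+1059.2)/2 × 0.5 = 592.775
  [1→1.5]: (1059.2+855.1)/2 × 0.5 = 478.575
  [1.5→2.5]: (855.1+557.4)/2 × 1 = 706.25
  Sum = 2511.825 ng/mL·hr
IV tail: 557.4/0.428 = 1302.336; AUC_iv,0→∞ = 2511.825 + 1302.336 = 3814.161 ng/mL·hr
Trapezoidal AUC_0→2.75 (oral tablet):
  [0→0.25]: (0.0+311.1)/2 × 0.25 = 38.8875
  [0.25→0.75]: (311.1+460.6)/2 × 0.5 = 192.925
  [0.75→2.75]: (460.6+232.3)/2 × 2 = 692.9
  Sum = 924.7125 ng/mL·hr
oral tablet tail: 232.3/0.428 = 542.757; AUC_ev,0→∞ = 924.7125 + 542.757 = 1467.4695 ng/mL·hr
F = (AUC_ev/D_ev)/(AUC_iv/D_iv) = (1467.4695/250)/(3814.161/250) = 5.869878/15.256644 = 0.3847

F = 0.385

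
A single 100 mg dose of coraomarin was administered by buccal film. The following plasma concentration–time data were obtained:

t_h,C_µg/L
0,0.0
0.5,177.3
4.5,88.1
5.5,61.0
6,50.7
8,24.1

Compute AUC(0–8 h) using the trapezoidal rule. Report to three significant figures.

AUC = 752 µg/L·h

Trapezoidal AUC_0→8:
  [0→0.5]: (0.0+177.3)/2 × 0.5 = 44.325
  [0.5→4.5]: (177.3+88.1)/2 × 4 = 530.8
  [4.5→5.5]: (88.1+61.0)/2 × 1 = 74.55
  [5.5→6]: (61.0+50.7)/2 × 0.5 = 27.925
  [6→8]: (50.7+24.1)/2 × 2 = 74.8
  Sum = 752.4 µg/L·h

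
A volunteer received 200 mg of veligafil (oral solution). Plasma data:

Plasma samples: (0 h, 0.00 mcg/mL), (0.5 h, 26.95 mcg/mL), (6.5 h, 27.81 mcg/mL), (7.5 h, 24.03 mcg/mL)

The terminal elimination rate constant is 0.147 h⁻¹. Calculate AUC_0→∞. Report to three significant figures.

AUC = 360 mcg/mL·h

Trapezoidal AUC_0→7.5:
  [0→0.5]: (0.00+26.95)/2 × 0.5 = 6.7375
  [0.5→6.5]: (26.95+27.81)/2 × 6 = 164.28
  [6.5→7.5]: (27.81+24.03)/2 × 1 = 25.92
  Sum = 196.9375 mcg/mL·h
Extrapolated tail: C_last / k_e = 24.03 / 0.147 = 163.469
AUC_0→∞ = 196.9375 + 163.469 = 360.4065 mcg/mL·h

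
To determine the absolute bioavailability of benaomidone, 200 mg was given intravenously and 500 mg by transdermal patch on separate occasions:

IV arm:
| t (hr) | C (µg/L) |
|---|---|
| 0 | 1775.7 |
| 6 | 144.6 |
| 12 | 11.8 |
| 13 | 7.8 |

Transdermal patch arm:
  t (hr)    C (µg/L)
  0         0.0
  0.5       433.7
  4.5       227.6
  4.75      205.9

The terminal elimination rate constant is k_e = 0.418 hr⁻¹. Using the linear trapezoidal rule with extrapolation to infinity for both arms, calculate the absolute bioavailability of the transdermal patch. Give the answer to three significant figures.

Trapezoidal AUC_0→13 (IV):
  [0→6]: (1775.7+144.6)/2 × 6 = 5760.9
  [6→12]: (144.6+11.8)/2 × 6 = 469.2
  [12→13]: (11.8+7.8)/2 × 1 = 9.8
  Sum = 6239.9 µg/L·hr
IV tail: 7.8/0.418 = 18.660; AUC_iv,0→∞ = 6239.9 + 18.660 = 6258.56 µg/L·hr
Trapezoidal AUC_0→4.75 (transdermal patch):
  [0→0.5]: (0.0+433.7)/2 × 0.5 = 108.425
  [0.5→4.5]: (433.7+227.6)/2 × 4 = 1322.6
  [4.5→4.75]: (227.6+205.9)/2 × 0.25 = 54.1875
  Sum = 1485.2125 µg/L·hr
transdermal patch tail: 205.9/0.418 = 492.584; AUC_ev,0→∞ = 1485.2125 + 492.584 = 1977.7965 µg/L·hr
F = (AUC_ev/D_ev)/(AUC_iv/D_iv) = (1977.7965/500)/(6258.56/200) = 3.955593/31.2928 = 0.1264

F = 0.126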